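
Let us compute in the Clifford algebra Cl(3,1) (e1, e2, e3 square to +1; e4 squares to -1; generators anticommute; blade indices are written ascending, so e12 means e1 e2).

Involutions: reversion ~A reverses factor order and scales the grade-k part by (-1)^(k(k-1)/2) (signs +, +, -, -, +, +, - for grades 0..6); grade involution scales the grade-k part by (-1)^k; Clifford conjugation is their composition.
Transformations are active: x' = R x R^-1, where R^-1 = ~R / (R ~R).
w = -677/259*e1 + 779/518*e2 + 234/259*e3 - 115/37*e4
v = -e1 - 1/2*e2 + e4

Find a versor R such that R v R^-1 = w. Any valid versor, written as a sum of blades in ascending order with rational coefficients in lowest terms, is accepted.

Construction: equal norms (both 1/4) license R = v + w = -936/259*e1 + 260/259*e2 + 234/259*e3 - 78/37*e4 — nothing changes along that direction, while (v - w)/2 changes sign, so v maps onto w.
Answer: -936/259*e1 + 260/259*e2 + 234/259*e3 - 78/37*e4


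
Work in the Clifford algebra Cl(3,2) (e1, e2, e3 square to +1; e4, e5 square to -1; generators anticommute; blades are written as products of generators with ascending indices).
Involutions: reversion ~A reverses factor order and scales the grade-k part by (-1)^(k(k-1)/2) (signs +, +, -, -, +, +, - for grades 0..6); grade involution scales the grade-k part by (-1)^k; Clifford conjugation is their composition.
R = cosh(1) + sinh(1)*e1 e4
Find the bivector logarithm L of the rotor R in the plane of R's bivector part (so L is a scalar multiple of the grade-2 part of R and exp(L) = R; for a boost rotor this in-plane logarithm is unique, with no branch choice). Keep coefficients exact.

The scalar part of R is cosh(1), which determines |rapidity| via cosh; the sign lives in the bivector part, and pairing them (bivector part over sinh of the rapidity = the plane) gives the unique in-plane L = rapidity * plane.
Concretely: cosh(rapidity) = cosh(1) gives rapidity = ±1, and since rapidity/sinh(rapidity) is even the sign is immaterial: L = (rapidity/sinh(rapidity)) * <R>_2 = (1/sinh(1)) * <R>_2.
Answer: e1 e4


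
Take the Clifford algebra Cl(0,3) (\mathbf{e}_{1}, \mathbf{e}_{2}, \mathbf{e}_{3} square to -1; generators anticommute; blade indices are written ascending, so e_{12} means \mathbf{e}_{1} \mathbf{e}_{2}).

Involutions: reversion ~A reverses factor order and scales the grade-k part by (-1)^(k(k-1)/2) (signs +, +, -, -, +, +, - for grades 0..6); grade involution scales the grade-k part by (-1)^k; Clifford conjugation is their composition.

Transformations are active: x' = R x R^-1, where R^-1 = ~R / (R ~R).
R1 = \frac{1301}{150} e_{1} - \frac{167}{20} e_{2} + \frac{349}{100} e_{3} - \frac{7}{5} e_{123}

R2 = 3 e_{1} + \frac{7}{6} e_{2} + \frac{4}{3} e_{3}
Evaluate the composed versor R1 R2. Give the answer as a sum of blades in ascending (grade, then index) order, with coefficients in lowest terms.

Distribute over the terms of R2 (each basis-blade product reordered to ascending indices, repeated generators contracted through their squares):
R1 (3 e_{1}) = -\frac{1301}{50} + \frac{501}{20} e_{12} - \frac{1047}{100} e_{13} + \frac{21}{5} e_{23}
R1 (\frac{7}{6} e_{2}) = \frac{1169}{120} + \frac{9107}{900} e_{12} - \frac{49}{30} e_{13} - \frac{2443}{600} e_{23}
R1 (\frac{4}{3} e_{3}) = -\frac{349}{75} + \frac{28}{15} e_{12} + \frac{2602}{225} e_{13} - \frac{167}{15} e_{23}
Summing the partial products and collecting blades:
Answer: -\frac{12559}{600} + \frac{8333}{225} e_{12} - \frac{97}{180} e_{13} - \frac{2201}{200} e_{23}


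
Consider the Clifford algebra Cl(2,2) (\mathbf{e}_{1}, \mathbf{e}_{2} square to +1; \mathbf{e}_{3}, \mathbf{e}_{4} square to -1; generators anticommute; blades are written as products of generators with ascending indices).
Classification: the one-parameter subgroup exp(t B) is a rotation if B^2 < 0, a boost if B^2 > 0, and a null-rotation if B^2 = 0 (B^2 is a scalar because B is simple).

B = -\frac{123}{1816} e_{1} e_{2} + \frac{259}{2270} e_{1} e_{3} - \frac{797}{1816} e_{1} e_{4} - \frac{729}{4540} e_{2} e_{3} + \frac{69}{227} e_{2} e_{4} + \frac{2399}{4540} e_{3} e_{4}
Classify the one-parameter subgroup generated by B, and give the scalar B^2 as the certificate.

B^2 term by term: the squares give (-\frac{123}{1816})^2*(e_{1} e_{2})^2 + (\frac{259}{2270})^2*(e_{1} e_{3})^2 + (-\frac{797}{1816})^2*(e_{1} e_{4})^2 + (-\frac{729}{4540})^2*(e_{2} e_{3})^2 + (\frac{69}{227})^2*(e_{2} e_{4})^2 + (\frac{2399}{4540})^2*(e_{3} e_{4})^2 = \frac{15129}{3297856}*(-1) + \frac{67081}{5152900}*(+1) + \frac{635209}{3297856}*(+1) + \frac{531441}{20611600}*(+1) + \frac{4761}{51529}*(+1) + \frac{5755201}{20611600}*(-1) = \frac{1}{25} (each basis 2-blade squares to minus the product of its generators' squares); cross terms between blades sharing an index anticommute and cancel; the commuting (index-disjoint) pairs give grade-4 terms 2*c*c'*(blade product), which cancel blade by blade — e_{1} e_{2} e_{3} e_{4}: -\frac{295077}{4122320} - \frac{17871}{257645} + \frac{581013}{4122320} = 0 — confirming B is simple. So B^2 = \frac{1}{25}.
Answer: boost, certificate B^2 = \frac{1}{25}. Note: conjugating B changes its blade decomposition but never the scalar B^2 = \frac{1}{25}, whose sign settles the classification.


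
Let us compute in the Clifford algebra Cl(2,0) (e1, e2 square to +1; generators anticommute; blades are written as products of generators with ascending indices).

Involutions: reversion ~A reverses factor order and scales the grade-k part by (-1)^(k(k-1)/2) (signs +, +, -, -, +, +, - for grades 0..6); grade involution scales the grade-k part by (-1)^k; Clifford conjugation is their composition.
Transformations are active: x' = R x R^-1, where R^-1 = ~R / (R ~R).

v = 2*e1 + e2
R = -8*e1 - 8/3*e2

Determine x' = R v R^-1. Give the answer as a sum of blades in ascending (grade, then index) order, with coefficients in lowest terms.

~R = -8*e1 - 8/3*e2, and R ~R = 640/9, so R^-1 = ~R / (640/9).
R v = -56/3 - 8/3*e1 e2
Answer: 11/5*e1 + 2/5*e2


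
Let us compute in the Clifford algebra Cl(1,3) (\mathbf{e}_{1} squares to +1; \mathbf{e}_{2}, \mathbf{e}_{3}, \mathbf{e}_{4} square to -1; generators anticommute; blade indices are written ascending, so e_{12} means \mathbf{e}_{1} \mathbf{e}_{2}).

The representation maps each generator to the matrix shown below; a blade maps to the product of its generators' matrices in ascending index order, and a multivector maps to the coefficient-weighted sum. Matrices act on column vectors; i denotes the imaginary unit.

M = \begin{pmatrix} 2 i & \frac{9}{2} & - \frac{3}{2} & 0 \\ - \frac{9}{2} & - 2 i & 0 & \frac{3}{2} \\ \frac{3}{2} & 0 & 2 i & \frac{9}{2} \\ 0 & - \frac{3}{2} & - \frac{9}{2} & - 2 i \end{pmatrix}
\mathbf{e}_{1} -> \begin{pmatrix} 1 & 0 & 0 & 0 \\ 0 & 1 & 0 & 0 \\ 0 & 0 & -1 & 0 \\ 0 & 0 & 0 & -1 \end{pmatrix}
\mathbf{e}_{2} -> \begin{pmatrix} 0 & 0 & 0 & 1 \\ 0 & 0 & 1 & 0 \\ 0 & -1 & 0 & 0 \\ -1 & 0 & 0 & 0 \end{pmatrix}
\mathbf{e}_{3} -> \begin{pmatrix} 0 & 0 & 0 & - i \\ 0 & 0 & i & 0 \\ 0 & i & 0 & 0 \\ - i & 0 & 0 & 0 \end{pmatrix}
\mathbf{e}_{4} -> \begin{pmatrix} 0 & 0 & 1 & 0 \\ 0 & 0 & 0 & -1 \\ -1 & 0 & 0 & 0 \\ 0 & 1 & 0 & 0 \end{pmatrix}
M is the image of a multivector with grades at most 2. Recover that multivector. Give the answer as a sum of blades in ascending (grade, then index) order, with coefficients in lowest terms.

Method: the blade images are trace-orthogonal — tr(rho(e_A) rho(e_B)^-1) = 4 if A = B and 0 otherwise — and rho(e_A)^-1 = (e_A)^2 * rho(e_A) with (e_A)^2 = +1 or -1, so the coefficient of e_A in the preimage is (e_A)^2 * tr(M rho(e_A))/4.
Nonzero projections over blades of grade <= 2: e_{4}: (e_{4})^2 = -1, tr(M rho(e_{4})) = 6, coefficient -\frac{3}{2}; e_{23}: (e_{23})^2 = -1, tr(M rho(e_{23})) = 8, coefficient -2; e_{24}: (e_{24})^2 = -1, tr(M rho(e_{24})) = -18, coefficient \frac{9}{2}. Every other blade of grade <= 2 projects to 0.
Answer: -\frac{3}{2} e_{4} - 2 e_{23} + \frac{9}{2} e_{24}


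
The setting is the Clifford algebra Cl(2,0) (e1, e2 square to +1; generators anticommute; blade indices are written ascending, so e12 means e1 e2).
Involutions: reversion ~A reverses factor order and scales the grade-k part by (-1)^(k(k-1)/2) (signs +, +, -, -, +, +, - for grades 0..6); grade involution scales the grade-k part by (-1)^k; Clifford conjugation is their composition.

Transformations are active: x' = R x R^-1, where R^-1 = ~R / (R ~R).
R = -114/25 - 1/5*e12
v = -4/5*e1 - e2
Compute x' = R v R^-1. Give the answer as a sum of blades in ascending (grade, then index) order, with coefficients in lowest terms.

~R = -114/25 + 1/5*e12, and R ~R = 13021/625, so R^-1 = ~R / (13021/625).
R v = 481/125*e1 + 22/5*e2
Answer: -57584/65105*e1 - 12059/13021*e2


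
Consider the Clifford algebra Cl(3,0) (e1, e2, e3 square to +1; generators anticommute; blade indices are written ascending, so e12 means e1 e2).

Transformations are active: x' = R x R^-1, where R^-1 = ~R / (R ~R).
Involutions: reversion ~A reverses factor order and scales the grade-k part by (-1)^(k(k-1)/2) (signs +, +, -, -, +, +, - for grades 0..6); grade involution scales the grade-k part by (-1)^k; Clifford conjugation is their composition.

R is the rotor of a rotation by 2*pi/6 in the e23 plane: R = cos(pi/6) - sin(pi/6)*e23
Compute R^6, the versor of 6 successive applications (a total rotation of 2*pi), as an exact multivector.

The rotor phase is half the rotation angle and phases add under composition, so 6 steps in the e23 plane accumulate phase 6*(pi/6) = pi: R^6 = cos(pi) - sin(pi)*e23.
cos(pi) = -1 and sin(pi) = 0, so R^6 = -1. The total rotation 2*pi is 1 full turn, so every vector returns to itself, yet the rotor is -1, on the OTHER sheet of the double cover (an odd number of 2*pi turns).
Answer: -1


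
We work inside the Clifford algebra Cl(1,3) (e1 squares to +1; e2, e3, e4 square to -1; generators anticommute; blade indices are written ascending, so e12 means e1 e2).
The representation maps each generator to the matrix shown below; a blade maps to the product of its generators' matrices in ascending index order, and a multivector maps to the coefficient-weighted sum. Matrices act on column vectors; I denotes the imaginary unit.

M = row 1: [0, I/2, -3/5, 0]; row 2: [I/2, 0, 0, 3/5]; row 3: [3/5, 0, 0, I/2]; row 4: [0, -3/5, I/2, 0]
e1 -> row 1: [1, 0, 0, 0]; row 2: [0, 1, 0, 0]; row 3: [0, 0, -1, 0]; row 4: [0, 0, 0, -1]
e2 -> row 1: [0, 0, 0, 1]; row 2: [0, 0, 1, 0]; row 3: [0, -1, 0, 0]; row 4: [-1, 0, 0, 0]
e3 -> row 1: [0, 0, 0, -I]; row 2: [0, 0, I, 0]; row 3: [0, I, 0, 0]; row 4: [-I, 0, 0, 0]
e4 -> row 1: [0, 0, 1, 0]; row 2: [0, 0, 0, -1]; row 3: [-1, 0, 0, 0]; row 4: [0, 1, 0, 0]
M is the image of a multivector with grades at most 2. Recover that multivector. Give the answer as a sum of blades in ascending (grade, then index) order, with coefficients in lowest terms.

Method: the blade images are trace-orthogonal — tr(rho(e_A) rho(e_B)^-1) = 4 if A = B and 0 otherwise — and rho(e_A)^-1 = (e_A)^2 * rho(e_A) with (e_A)^2 = +1 or -1, so the coefficient of e_A in the preimage is (e_A)^2 * tr(M rho(e_A))/4.
Nonzero projections over blades of grade <= 2: e4: (e4)^2 = -1, tr(M rho(e4)) = 12/5, coefficient -3/5; e34: (e34)^2 = -1, tr(M rho(e34)) = 2, coefficient -1/2. Every other blade of grade <= 2 projects to 0.
Answer: -3/5*e4 - 1/2*e34


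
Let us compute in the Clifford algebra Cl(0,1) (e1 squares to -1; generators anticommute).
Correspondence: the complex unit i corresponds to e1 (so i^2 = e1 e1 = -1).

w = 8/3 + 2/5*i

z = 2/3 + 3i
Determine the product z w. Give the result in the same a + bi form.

In blades: z = 2/3 + 3*e1, w = 8/3 + 2/5*e1.
Distribute z over w term by term (generator squares from the signature, products reordered to ascending indices): (2/3)*w = 16/9 + 4/15*e1; (3*e1)*w = -6/5 + 8*e1.
Sum: 26/45 + 124/15*e1; translating back through the correspondence:
Answer: 26/45 + 124/15*i


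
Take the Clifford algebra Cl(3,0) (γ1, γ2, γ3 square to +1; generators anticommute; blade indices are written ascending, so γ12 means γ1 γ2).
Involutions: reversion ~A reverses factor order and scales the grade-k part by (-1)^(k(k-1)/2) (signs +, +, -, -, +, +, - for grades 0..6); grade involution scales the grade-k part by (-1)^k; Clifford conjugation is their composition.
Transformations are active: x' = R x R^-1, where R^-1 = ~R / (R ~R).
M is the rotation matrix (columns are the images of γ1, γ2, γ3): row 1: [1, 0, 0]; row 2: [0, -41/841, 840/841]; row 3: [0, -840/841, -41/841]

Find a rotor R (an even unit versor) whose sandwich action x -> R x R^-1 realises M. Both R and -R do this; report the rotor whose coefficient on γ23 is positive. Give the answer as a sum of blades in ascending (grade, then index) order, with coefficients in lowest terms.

Method: write R = a + b12*γ12 + b13*γ13 + b23*γ23 with a^2 + b12^2 + b13^2 + b23^2 = 1 (so R^-1 = ~R). Expanding the columns R e_j ~R gives tr M = 4a^2 - 1 and, from the antisymmetric part, M21 - M12 = -4a*b12, M13 - M31 = 4a*b13, M32 - M23 = -4a*b23.
Here tr M = 759/841, so a^2 = (1 + tr M)/4 = 400/841 and a = ±20/29. Taking a = 20/29: M21 - M12 = 0, M13 - M31 = 0, M32 - M23 = -1680/841, giving b12 = 0, b13 = 0, b23 = 21/29, i.e. R = 20/29 + 21/29*γ23.
Its γ23 coefficient is already positive.
Answer: 20/29 + 21/29*γ23. Why the constraint matters: R and -R act identically through the sandwich — M has trace 759/841 either way — so only the sign condition on γ23 picks one of the two preimages.


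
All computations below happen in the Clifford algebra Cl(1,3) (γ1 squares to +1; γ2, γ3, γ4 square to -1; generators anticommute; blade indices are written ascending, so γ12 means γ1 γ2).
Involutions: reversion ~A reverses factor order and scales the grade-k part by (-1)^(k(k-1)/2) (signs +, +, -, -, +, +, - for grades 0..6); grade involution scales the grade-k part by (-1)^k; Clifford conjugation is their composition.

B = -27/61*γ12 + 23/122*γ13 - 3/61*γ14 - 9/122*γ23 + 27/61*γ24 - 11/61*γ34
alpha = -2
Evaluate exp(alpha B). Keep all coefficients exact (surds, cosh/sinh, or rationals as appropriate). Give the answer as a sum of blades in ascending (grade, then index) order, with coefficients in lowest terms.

B^2 term by term: the squares give (-27/61)^2*(γ12)^2 + (23/122)^2*(γ13)^2 + (-3/61)^2*(γ14)^2 + (-9/122)^2*(γ23)^2 + (27/61)^2*(γ24)^2 + (-11/61)^2*(γ34)^2 = 729/3721*(+1) + 529/14884*(+1) + 9/3721*(+1) + 81/14884*(-1) + 729/3721*(-1) + 121/3721*(-1) = 0 (each basis 2-blade squares to minus the product of its generators' squares); cross terms between blades sharing an index anticommute and cancel; the commuting (index-disjoint) pairs give grade-4 terms 2*c*c'*(blade product), which cancel blade by blade — γ1234: 594/3721 - 621/3721 + 27/3721 = 0 — confirming B is simple. So B^2 = 0.
B^2 = 0, and the exponential is exactly linear here: exp(alpha B) = 1 + alpha B (parabolic case).
Answer: 1 + 54/61*γ12 - 23/61*γ13 + 6/61*γ14 + 9/61*γ23 - 54/61*γ24 + 22/61*γ34


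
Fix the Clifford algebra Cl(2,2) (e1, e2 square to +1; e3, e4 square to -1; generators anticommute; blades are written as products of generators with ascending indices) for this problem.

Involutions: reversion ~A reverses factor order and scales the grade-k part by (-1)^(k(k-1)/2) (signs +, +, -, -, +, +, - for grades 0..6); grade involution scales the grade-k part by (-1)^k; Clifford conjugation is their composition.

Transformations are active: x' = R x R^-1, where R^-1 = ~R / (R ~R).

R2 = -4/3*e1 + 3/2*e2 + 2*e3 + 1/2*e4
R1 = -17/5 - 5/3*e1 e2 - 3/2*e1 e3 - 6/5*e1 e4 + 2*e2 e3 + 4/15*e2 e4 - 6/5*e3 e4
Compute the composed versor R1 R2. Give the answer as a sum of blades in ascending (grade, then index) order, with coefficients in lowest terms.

Distribute over the terms of R2 (each basis-blade product reordered to ascending indices, repeated generators contracted through their squares):
R1 (-4/3*e1) = 68/15*e1 - 20/9*e2 - 2*e3 - 8/5*e4 - 8/3*e1 e2 e3 - 16/45*e1 e2 e4 + 8/5*e1 e3 e4
R1 (3/2*e2) = -5/2*e1 - 51/10*e2 - 3*e3 - 2/5*e4 + 9/4*e1 e2 e3 + 9/5*e1 e2 e4 - 9/5*e2 e3 e4
R1 (2*e3) = 3*e1 - 4*e2 - 34/5*e3 - 12/5*e4 - 10/3*e1 e2 e3 + 12/5*e1 e3 e4 - 8/15*e2 e3 e4
R1 (1/2*e4) = 3/5*e1 - 2/15*e2 + 3/5*e3 - 17/10*e4 - 5/6*e1 e2 e4 - 3/4*e1 e3 e4 + e2 e3 e4
Summing the partial products and collecting blades:
Answer: 169/30*e1 - 1031/90*e2 - 56/5*e3 - 61/10*e4 - 15/4*e1 e2 e3 + 11/18*e1 e2 e4 + 13/4*e1 e3 e4 - 4/3*e2 e3 e4


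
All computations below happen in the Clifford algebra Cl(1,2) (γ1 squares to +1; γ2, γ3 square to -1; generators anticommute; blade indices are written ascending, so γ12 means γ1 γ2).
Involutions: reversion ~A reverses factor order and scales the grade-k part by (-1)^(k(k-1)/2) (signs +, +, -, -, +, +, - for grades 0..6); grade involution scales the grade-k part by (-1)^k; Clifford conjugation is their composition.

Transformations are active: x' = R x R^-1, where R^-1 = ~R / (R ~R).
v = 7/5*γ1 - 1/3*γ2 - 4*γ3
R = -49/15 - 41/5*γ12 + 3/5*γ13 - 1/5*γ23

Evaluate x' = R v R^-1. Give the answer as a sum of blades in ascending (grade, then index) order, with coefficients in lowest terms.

~R = -49/15 + 41/5*γ12 - 3/5*γ13 + 1/5*γ23, and R ~R = -512/9, so R^-1 = ~R / (-512/9).
R v = -368/75*γ1 + 2648/225*γ2 + 922/75*γ3 + 818/25*γ123
Answer: -5547/3200*γ1 + 47747/48000*γ2 - 16083/4000*γ3


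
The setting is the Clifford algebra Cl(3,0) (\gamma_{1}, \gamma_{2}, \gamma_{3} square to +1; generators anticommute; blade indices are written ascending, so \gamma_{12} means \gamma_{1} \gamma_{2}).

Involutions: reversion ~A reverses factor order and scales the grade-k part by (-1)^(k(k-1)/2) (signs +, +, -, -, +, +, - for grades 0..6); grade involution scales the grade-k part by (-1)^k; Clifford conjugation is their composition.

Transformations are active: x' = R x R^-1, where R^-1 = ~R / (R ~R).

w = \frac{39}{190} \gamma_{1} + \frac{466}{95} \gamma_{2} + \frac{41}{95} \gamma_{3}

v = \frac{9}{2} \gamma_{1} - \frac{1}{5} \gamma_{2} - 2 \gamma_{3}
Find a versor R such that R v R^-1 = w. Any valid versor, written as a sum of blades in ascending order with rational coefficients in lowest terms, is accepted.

Take R = v + w = \frac{447}{95} \gamma_{1} + \frac{447}{95} \gamma_{2} - \frac{149}{95} \gamma_{3}. Because q(v) = q(w) = \frac{2429}{100}, conjugation by R sends v exactly to w.
Answer: \frac{447}{95} \gamma_{1} + \frac{447}{95} \gamma_{2} - \frac{149}{95} \gamma_{3}


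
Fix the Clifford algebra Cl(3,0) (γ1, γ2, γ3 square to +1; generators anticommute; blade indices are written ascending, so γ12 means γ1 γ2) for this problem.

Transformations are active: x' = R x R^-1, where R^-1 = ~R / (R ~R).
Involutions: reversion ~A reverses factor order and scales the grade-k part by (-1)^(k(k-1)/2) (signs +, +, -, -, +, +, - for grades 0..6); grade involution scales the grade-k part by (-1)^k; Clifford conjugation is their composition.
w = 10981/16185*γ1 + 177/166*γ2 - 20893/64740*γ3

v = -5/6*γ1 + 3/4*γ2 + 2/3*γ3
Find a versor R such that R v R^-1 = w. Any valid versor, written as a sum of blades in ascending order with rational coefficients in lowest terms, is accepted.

Construction: equal norms (both 245/144) license R = v + w = -1671/10790*γ1 + 603/332*γ2 + 22267/64740*γ3 — nothing changes along that direction, while (v - w)/2 changes sign, so v maps onto w.
Answer: -1671/10790*γ1 + 603/332*γ2 + 22267/64740*γ3


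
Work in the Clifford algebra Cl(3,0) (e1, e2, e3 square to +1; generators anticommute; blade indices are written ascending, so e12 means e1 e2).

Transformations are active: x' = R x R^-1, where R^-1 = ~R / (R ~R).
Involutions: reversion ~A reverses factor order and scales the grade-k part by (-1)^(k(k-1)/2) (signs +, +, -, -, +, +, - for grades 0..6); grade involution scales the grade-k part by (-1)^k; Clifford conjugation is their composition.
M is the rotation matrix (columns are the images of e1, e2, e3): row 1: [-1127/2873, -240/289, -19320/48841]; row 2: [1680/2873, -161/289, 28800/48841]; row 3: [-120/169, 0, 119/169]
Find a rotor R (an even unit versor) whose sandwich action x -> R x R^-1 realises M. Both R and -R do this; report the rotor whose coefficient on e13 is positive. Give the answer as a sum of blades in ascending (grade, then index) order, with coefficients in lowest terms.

Method: write R = a + b12*e12 + b13*e13 + b23*e23 with a^2 + b12^2 + b13^2 + b23^2 = 1 (so R^-1 = ~R). Expanding the columns R e_j ~R gives tr M = 4a^2 - 1 and, from the antisymmetric part, M21 - M12 = -4a*b12, M13 - M31 = 4a*b13, M32 - M23 = -4a*b23.
Here tr M = -11977/48841, so a^2 = (1 + tr M)/4 = 9216/48841 and a = ±96/221. Taking a = 96/221: M21 - M12 = 69120/48841, M13 - M31 = 15360/48841, M32 - M23 = -28800/48841, giving b12 = -180/221, b13 = 40/221, b23 = 75/221, i.e. R = 96/221 - 180/221*e12 + 40/221*e13 + 75/221*e23.
Its e13 coefficient is already positive.
Answer: 96/221 - 180/221*e12 + 40/221*e13 + 75/221*e23. Note: both R and -R realise this M (trace -11977/48841); the covering map identifies them, and the e13-coefficient sign is the tie-breaker.


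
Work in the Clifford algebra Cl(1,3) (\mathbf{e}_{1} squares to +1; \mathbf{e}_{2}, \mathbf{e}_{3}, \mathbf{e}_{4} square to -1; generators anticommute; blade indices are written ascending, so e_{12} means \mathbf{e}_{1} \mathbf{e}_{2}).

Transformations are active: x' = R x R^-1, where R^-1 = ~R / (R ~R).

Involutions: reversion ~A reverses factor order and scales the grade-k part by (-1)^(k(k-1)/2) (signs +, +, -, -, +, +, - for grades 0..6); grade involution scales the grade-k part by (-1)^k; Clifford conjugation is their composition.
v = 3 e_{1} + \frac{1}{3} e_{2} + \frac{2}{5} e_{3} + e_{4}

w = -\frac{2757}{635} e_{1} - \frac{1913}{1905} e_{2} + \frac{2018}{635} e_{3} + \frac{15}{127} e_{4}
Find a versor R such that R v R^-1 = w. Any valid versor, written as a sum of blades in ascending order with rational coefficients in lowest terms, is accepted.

R = v + w = -\frac{852}{635} e_{1} - \frac{426}{635} e_{2} + \frac{2272}{635} e_{3} + \frac{142}{127} e_{4} works: the equal norms (\frac{1739}{225}) guarantee its sandwich swaps v into w.
Answer: -\frac{852}{635} e_{1} - \frac{426}{635} e_{2} + \frac{2272}{635} e_{3} + \frac{142}{127} e_{4}


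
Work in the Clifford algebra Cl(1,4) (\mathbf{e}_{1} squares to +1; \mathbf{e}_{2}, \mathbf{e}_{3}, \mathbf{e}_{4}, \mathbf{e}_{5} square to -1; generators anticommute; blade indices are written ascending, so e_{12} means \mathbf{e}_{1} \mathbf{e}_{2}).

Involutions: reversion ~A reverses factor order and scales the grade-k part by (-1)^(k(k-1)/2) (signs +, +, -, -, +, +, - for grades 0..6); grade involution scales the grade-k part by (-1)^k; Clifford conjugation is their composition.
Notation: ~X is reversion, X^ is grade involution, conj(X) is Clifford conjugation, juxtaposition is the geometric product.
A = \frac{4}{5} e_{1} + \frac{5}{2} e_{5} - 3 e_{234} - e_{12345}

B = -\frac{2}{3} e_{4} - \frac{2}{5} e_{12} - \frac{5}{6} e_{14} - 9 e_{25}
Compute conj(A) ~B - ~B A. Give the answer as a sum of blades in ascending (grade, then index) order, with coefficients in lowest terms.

first term: -\frac{1141}{50} e_{2} - \frac{2}{3} e_{4} + \frac{8}{15} e_{14} - 2 e_{23} - \frac{5}{3} e_{45} - \frac{5}{2} e_{123} - \frac{41}{5} e_{125} - \frac{51}{5} e_{134} - \frac{25}{12} e_{145} + \frac{5}{6} e_{235} + \frac{137}{5} e_{345} - \frac{2}{3} e_{1235}
second term: -\frac{1141}{50} e_{2} - \frac{2}{3} e_{4} + \frac{8}{15} e_{14} - 2 e_{23} - \frac{5}{3} e_{45} + \frac{5}{2} e_{123} + \frac{41}{5} e_{125} + \frac{51}{5} e_{134} + \frac{25}{12} e_{145} - \frac{5}{6} e_{235} - \frac{137}{5} e_{345} + \frac{2}{3} e_{1235}
Answer: -5 e_{123} - \frac{82}{5} e_{125} - \frac{102}{5} e_{134} - \frac{25}{6} e_{145} + \frac{5}{3} e_{235} + \frac{274}{5} e_{345} - \frac{4}{3} e_{1235}


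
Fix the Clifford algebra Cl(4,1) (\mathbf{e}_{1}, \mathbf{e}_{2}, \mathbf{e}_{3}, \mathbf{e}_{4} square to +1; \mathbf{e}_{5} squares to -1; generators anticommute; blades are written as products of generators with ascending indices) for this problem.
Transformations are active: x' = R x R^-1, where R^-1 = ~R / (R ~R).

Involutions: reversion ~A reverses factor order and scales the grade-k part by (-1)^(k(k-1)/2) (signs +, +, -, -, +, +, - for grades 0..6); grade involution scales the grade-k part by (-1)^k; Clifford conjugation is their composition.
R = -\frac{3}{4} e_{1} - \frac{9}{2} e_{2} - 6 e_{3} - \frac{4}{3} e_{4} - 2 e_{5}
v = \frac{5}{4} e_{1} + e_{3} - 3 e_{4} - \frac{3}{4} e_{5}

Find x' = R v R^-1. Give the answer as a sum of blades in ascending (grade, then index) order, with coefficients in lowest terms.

~R = -\frac{3}{4} e_{1} - \frac{9}{2} e_{2} - 6 e_{3} - \frac{4}{3} e_{4} - 2 e_{5}, and R ~R = \frac{7861}{144}, so R^-1 = ~R / (\frac{7861}{144}).
R v = -\frac{71}{16} + \frac{45}{8} e_{1} e_{2} + \frac{27}{4} e_{1} e_{3} + \frac{47}{12} e_{1} e_{4} + \frac{49}{16} e_{1} e_{5} - \frac{9}{2} e_{2} e_{3} + \frac{27}{2} e_{2} e_{4} + \frac{27}{8} e_{2} e_{5} + \frac{58}{3} e_{3} e_{4} + \frac{13}{2} e_{3} e_{5} - 5 e_{4} e_{5}
Answer: -\frac{35471}{31444} e_{1} + \frac{5751}{7861} e_{2} - \frac{193}{7861} e_{3} + \frac{25287}{7861} e_{4} + \frac{33807}{31444} e_{5}


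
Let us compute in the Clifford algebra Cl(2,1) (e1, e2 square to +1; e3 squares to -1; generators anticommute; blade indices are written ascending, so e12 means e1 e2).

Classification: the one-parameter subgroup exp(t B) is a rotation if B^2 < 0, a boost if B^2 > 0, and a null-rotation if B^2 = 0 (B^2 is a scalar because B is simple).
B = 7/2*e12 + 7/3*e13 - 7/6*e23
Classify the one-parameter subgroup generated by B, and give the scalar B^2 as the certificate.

B^2 term by term: the squares give (7/2)^2*(e12)^2 + (7/3)^2*(e13)^2 + (-7/6)^2*(e23)^2 = 49/4*(-1) + 49/9*(+1) + 49/36*(+1) = -49/9 (each basis 2-blade squares to minus the product of its generators' squares); cross terms between blades sharing an index anticommute and cancel. So B^2 = -49/9.
Answer: rotation, certificate B^2 = -49/9. B^2 = -49/9 is basis-independent, so its sign is the whole story.


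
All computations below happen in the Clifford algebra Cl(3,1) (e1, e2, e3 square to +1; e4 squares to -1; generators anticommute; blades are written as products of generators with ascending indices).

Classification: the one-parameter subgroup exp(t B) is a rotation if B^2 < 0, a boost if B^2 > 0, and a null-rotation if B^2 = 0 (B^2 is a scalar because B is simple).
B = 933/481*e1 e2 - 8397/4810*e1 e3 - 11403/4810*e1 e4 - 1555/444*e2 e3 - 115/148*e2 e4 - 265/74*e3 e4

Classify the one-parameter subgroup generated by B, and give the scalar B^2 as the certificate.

B^2 term by term: the squares give (933/481)^2*(e1 e2)^2 + (-8397/4810)^2*(e1 e3)^2 + (-11403/4810)^2*(e1 e4)^2 + (-1555/444)^2*(e2 e3)^2 + (-115/148)^2*(e2 e4)^2 + (-265/74)^2*(e3 e4)^2 = 870489/231361*(-1) + 70509609/23136100*(-1) + 130028409/23136100*(+1) + 2418025/197136*(-1) + 13225/21904*(+1) + 70225/5476*(+1) = -1/36 (each basis 2-blade squares to minus the product of its generators' squares); cross terms between blades sharing an index anticommute and cancel; the commuting (index-disjoint) pairs give grade-4 terms 2*c*c'*(blade product), which cancel blade by blade — e1 e2 e3 e4: -247245/17797 - 193131/71188 + 1182111/71188 = 0 — confirming B is simple. So B^2 = -1/36.
Answer: rotation, certificate B^2 = -1/36. Note: conjugating B changes its blade decomposition but never the scalar B^2 = -1/36, whose sign settles the classification.


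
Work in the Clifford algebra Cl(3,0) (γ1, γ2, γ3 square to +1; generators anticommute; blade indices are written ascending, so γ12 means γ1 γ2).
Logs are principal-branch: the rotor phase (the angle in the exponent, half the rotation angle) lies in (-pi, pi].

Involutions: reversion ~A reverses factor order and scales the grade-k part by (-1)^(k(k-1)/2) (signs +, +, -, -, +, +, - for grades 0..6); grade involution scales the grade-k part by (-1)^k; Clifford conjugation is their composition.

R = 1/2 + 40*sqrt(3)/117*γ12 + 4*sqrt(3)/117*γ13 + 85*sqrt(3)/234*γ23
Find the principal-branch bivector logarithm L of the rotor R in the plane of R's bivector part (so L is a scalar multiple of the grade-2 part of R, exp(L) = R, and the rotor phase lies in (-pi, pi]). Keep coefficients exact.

The scalar part of R is 1/2, so the principal-branch rotor phase is pinned; divide the bivector part by its sine to get the unit plane — L is the phase times that plane.
Concretely: cos(phase) = 1/2 gives phase = ±pi/3, and since phase/sin(phase) is even the sign is immaterial: L = (phase/sin(phase)) * <R>_2 = (2*sqrt(3)*pi/9) * <R>_2.
Answer: 80*pi/351*γ12 + 8*pi/351*γ13 + 85*pi/351*γ23


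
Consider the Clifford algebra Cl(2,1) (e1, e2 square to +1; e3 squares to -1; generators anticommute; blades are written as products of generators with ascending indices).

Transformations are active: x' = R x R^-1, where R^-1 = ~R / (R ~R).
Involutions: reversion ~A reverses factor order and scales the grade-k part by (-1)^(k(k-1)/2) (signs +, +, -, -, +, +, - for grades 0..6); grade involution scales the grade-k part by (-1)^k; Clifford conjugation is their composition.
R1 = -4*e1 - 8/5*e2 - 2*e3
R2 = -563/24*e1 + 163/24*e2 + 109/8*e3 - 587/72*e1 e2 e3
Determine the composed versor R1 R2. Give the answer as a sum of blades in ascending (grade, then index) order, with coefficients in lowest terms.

Distribute over the terms of R1 (each basis-blade product reordered to ascending indices, repeated generators contracted through their squares):
(-4*e1) R2 = 563/6 - 163/6*e1 e2 - 109/2*e1 e3 + 587/18*e2 e3
(-8/5*e2) R2 = -163/15 - 563/15*e1 e2 - 587/45*e1 e3 - 109/5*e2 e3
(-2*e3) R2 = 109/4 - 587/36*e1 e2 - 563/12*e1 e3 + 163/12*e2 e3
Summing the partial products and collecting blades:
Answer: 6613/60 - 14581/180*e1 e2 - 20603/180*e1 e3 + 4391/180*e2 e3


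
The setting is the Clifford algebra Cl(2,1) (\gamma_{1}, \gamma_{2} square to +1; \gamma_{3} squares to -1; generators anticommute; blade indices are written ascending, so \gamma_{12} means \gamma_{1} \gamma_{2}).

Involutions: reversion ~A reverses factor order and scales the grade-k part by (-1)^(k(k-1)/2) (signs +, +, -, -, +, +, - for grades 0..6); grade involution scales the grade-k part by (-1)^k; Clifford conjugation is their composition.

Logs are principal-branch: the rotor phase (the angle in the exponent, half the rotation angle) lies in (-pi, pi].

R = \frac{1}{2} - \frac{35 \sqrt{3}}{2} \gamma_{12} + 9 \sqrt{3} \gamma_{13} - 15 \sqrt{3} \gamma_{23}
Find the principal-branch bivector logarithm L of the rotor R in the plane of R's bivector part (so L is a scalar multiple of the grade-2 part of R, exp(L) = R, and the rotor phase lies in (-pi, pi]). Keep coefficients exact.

The scalar part of R is \frac{1}{2}, which pins the rotor phase on the principal branch; dividing the bivector part by the sine of that phase recovers the unit plane, and L is the phase times that plane.
Concretely: cos(phase) = \frac{1}{2} gives phase = ±\frac{\pi}{3}, and since phase/sin(phase) is even the sign is immaterial: L = (phase/sin(phase)) * <R>_2 = (\frac{2 \sqrt{3} \pi}{9}) * <R>_2.
Answer: - \frac{35 \pi}{3} \gamma_{12} + 6 \pi \gamma_{13} - 10 \pi \gamma_{23}


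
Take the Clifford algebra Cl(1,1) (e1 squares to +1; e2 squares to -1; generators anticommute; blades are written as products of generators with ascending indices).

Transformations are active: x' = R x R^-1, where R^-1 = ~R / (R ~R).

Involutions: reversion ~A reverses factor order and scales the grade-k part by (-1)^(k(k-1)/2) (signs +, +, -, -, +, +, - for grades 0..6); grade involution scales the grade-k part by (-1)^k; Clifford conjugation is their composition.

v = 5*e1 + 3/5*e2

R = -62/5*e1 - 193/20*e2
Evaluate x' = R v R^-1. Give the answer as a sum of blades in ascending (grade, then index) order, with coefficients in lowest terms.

~R = -62/5*e1 - 193/20*e2, and R ~R = 4851/80, so R^-1 = ~R / (4851/80).
R v = -5621/100 + 4081/100*e1 e2
Answer: 28333/1575*e1 + 27233/1575*e2


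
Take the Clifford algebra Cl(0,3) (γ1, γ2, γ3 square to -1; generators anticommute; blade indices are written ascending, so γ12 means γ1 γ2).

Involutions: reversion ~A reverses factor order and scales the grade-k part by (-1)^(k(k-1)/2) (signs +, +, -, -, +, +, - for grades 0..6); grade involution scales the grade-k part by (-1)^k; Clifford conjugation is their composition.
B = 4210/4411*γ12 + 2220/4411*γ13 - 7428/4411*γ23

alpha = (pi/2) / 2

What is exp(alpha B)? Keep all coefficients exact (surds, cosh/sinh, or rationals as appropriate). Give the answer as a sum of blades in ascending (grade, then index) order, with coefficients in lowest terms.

B^2 term by term: the squares give (4210/4411)^2*(γ12)^2 + (2220/4411)^2*(γ13)^2 + (-7428/4411)^2*(γ23)^2 = 17724100/19456921*(-1) + 4928400/19456921*(-1) + 55175184/19456921*(-1) = -4 (each basis 2-blade squares to minus the product of its generators' squares); cross terms between blades sharing an index anticommute and cancel. So B^2 = -4.
B^2 = -4 — circular case — the even/odd split gives cos and sin: l = 2, alpha*l = pi/2, so exp(alpha B) = cos(pi/2) + (sin(pi/2)/2)*B = 0 + (1/2)*B.
Answer: 2105/4411*γ12 + 1110/4411*γ13 - 3714/4411*γ23


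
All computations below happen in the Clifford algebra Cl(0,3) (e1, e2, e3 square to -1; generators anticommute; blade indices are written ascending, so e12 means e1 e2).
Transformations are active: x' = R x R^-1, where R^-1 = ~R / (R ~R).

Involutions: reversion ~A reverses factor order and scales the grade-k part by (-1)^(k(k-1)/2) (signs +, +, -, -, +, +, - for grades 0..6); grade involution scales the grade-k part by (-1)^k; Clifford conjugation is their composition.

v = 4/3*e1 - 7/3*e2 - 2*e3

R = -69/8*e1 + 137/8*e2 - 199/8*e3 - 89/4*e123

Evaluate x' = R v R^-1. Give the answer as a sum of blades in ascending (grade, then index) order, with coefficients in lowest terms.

~R = -69/8*e1 + 137/8*e2 - 199/8*e3 + 89/4*e123, and R ~R = -94815/64, so R^-1 = ~R / (-94815/64).
R v = 41/24 - 1133/24*e12 + 307/3*e13 - 501/8*e23
Answer: -8654/2709*e1 - 2113/2709*e2 + 1732/2709*e3


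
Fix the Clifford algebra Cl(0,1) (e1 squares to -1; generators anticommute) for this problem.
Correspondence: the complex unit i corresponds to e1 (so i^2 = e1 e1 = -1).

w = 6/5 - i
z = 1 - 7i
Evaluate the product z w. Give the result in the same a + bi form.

In blades: z = 1 - 7*e1, w = 6/5 - e1.
Distribute z over w term by term (generator squares from the signature, products reordered to ascending indices): (1)*w = 6/5 - e1; (-7*e1)*w = -7 - 42/5*e1.
Sum: -29/5 - 47/5*e1; translating back through the correspondence:
Answer: -29/5 - 47/5*i


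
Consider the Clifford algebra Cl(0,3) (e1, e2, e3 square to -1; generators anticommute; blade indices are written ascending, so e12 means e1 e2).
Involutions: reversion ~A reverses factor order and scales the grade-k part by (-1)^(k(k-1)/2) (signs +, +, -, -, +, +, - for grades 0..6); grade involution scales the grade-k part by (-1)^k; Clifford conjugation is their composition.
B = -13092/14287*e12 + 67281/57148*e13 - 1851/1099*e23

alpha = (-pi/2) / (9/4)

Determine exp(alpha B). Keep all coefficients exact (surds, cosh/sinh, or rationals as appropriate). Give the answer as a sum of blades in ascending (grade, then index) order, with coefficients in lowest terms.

B^2 term by term: the squares give (-13092/14287)^2*(e12)^2 + (67281/57148)^2*(e13)^2 + (-1851/1099)^2*(e23)^2 = 171400464/204118369*(-1) + 4526732961/3265893904*(-1) + 3426201/1207801*(-1) = -81/16 (each basis 2-blade squares to minus the product of its generators' squares); cross terms between blades sharing an index anticommute and cancel. So B^2 = -81/16.
B^2 = -81/16 — circular case — the even/odd split gives cos and sin: l = 9/4, alpha*l = -pi/2, so exp(alpha B) = cos(-pi/2) + (sin(-pi/2)/(9/4))*B = 0 + (-4/9)*B.
Answer: 17456/42861*e12 - 22427/42861*e13 + 2468/3297*e23


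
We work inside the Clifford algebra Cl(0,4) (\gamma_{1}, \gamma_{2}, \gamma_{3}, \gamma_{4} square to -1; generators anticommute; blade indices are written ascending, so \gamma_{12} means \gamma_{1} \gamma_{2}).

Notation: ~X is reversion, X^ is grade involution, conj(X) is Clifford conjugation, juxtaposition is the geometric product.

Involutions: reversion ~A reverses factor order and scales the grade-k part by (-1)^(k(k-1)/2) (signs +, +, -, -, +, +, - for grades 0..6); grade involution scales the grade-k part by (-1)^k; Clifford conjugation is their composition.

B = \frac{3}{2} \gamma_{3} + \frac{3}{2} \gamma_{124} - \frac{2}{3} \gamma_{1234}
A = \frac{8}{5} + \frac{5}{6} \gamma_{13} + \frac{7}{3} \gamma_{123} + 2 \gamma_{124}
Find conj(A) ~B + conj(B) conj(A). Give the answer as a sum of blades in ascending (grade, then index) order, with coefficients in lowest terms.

first term: -3 + \frac{5}{4} \gamma_{1} + \frac{56}{15} \gamma_{3} - \frac{14}{9} \gamma_{4} - \frac{7}{2} \gamma_{12} + \frac{5}{9} \gamma_{24} + \frac{7}{2} \gamma_{34} - \frac{12}{5} \gamma_{124} - \frac{5}{4} \gamma_{234} - \frac{61}{15} \gamma_{1234}
second term: 3 + \frac{5}{4} \gamma_{1} - \frac{56}{15} \gamma_{3} + \frac{14}{9} \gamma_{4} + \frac{7}{2} \gamma_{12} + \frac{5}{9} \gamma_{24} + \frac{7}{2} \gamma_{34} + \frac{12}{5} \gamma_{124} - \frac{5}{4} \gamma_{234} - \frac{61}{15} \gamma_{1234}
Answer: \frac{5}{2} \gamma_{1} + \frac{10}{9} \gamma_{24} + 7 \gamma_{34} - \frac{5}{2} \gamma_{234} - \frac{122}{15} \gamma_{1234}


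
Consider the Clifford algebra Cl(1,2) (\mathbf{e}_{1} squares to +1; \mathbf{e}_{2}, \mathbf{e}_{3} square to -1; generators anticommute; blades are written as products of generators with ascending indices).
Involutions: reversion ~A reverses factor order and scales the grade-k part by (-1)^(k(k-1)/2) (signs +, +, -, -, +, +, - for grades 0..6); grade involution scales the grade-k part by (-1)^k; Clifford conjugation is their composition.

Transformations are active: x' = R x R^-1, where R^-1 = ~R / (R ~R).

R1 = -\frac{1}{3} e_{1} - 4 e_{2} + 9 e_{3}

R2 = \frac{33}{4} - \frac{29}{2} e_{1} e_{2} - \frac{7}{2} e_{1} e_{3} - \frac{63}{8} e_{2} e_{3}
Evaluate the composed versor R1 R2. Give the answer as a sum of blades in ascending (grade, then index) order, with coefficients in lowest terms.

Distribute over the terms of R1 (each basis-blade product reordered to ascending indices, repeated generators contracted through their squares):
(-\frac{1}{3} e_{1}) R2 = -\frac{11}{4} e_{1} + \frac{29}{6} e_{2} + \frac{7}{6} e_{3} + \frac{21}{8} e_{1} e_{2} e_{3}
(-4 e_{2}) R2 = 58 e_{1} - 33 e_{2} - \frac{63}{2} e_{3} - 14 e_{1} e_{2} e_{3}
(9 e_{3}) R2 = -\frac{63}{2} e_{1} - \frac{567}{8} e_{2} + \frac{297}{4} e_{3} - \frac{261}{2} e_{1} e_{2} e_{3}
Summing the partial products and collecting blades:
Answer: \frac{95}{4} e_{1} - \frac{2377}{24} e_{2} + \frac{527}{12} e_{3} - \frac{1135}{8} e_{1} e_{2} e_{3}


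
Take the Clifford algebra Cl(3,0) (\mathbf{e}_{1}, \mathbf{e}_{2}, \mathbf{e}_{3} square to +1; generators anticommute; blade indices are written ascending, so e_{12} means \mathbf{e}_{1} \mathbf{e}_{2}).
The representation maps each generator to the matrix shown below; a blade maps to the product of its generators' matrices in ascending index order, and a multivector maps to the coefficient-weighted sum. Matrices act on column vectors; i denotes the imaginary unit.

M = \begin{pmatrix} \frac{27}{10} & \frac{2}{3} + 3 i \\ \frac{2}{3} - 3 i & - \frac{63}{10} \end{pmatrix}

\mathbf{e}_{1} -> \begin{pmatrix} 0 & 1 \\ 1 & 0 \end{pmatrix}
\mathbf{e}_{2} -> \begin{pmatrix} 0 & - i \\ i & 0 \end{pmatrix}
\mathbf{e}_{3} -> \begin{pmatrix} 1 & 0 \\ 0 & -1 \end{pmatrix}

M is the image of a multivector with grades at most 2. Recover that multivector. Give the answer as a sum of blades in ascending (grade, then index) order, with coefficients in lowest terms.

Method: 1, rho(e_{1}), rho(e_{2}), rho(e_{3}) form a trace-orthogonal basis of the 2x2 complex matrices (tr(X Y) = 2 if X = Y, else 0), so M = m0*1 + m1*rho(e_{1}) + m2*rho(e_{2}) + m3*rho(e_{3}) with m0 = tr(M)/2 = - \frac{9}{5}, m1 = tr(M rho(e_{1}))/2 = \frac{2}{3}, m2 = tr(M rho(e_{2}))/2 = -3, m3 = tr(M rho(e_{3}))/2 = \frac{9}{2}.
Multiplying table entries, the bivector images are rho(e_{12}) = i*rho(e_{3}), rho(e_{13}) = -i*rho(e_{2}), rho(e_{23}) = i*rho(e_{1}); with real blade coefficients the real parts of m0..m3 are the coefficients of 1, e_{1}, e_{2}, e_{3} and the imaginary parts give the bivectors (e_{23}: Im m1, e_{13}: -Im m2, e_{12}: Im m3).
Answer: -\frac{9}{5} + \frac{2}{3} e_{1} - 3 e_{2} + \frac{9}{2} e_{3}
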